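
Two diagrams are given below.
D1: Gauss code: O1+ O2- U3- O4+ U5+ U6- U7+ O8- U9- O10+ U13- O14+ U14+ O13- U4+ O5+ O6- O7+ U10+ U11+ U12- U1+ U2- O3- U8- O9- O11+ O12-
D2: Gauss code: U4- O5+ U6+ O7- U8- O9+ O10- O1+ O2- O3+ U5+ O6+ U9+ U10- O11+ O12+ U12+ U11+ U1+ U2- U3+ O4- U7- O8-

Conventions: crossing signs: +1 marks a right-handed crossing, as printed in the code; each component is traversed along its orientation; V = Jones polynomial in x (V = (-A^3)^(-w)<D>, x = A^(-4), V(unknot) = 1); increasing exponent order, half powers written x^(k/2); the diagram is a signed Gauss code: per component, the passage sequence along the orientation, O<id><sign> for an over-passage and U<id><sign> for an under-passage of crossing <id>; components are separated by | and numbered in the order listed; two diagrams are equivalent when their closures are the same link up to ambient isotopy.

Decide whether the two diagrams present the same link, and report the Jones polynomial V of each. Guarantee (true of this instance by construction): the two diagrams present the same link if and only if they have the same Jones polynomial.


equivalent: yes
V(D1) = -x^-3 + 2x^-2 - 2x^-1 + 3 - 2x + 2x^2 - x^3  (w 0, c 14, <D> = -A^-12 + 2A^-8 - 2A^-4 + 3 - 2A^4 + 2A^8 - A^12)
V(D2) = -x^-3 + 2x^-2 - 2x^-1 + 3 - 2x + 2x^2 - x^3  (w +2, c 12, <D> = -A^-6 + 2A^-2 - 2A^2 + 3A^6 - 2A^10 + 2A^14 - A^18)
why: Reidemeister moves carry D1 (14 crossings) to D2 (12)


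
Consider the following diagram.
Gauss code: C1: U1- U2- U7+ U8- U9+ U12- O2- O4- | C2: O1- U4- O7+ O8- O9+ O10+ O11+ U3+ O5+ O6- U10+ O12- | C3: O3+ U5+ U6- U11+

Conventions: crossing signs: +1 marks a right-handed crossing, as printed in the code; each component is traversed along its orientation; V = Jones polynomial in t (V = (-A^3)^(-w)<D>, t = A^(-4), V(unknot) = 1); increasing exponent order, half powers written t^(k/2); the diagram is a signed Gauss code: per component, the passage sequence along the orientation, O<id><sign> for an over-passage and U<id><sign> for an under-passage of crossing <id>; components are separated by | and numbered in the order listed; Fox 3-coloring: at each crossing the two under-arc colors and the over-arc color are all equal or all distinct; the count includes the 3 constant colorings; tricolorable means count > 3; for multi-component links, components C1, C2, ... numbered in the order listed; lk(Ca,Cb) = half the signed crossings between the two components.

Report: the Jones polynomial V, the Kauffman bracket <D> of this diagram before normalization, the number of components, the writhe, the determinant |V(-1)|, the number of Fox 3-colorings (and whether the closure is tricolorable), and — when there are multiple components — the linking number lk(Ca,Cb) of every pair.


V(t) = t^-2 + 2 + t^2
bracket: A^-8 + 2 + A^8, w = 0
3 components, writhe 0, over 12 crossings
lk(C1,C2) = -1
linking number lk(C1,C3) = 0
lk(C2,C3): +1
det 4, colorings 3 of 3^12 — not tricolorable
observation: the span of V is 4, within the link bound 12 + 3 - 1


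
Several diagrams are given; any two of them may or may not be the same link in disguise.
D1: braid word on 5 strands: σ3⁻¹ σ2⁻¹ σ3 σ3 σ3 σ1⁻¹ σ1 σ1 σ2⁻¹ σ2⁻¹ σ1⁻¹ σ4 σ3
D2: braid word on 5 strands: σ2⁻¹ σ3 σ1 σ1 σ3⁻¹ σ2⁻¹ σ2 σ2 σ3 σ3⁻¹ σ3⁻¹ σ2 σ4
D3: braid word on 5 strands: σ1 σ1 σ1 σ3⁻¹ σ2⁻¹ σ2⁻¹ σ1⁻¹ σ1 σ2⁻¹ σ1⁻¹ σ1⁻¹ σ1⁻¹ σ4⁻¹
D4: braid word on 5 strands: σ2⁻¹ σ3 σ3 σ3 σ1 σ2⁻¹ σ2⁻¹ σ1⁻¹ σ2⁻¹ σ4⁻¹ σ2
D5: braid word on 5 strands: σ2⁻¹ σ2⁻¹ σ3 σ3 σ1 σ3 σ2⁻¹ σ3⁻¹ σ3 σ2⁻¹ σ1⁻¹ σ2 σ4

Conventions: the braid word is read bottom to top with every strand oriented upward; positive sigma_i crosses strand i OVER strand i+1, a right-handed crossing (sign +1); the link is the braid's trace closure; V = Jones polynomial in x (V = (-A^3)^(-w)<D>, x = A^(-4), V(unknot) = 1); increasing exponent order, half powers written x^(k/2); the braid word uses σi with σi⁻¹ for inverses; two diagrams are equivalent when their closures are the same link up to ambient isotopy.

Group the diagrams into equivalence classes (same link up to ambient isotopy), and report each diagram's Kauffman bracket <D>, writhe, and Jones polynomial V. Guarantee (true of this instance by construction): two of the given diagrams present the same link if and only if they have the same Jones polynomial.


classes: {D1, D4, D5} | {D2} | {D3}
V(D1) = -x^(-3/2) - 2x^(1/2) + x^(3/2) - x^(5/2) + x^(7/2)  [13 crossings, <D> = -A^-11 + A^-7 - A^-3 + 2A + A^9, w = +1]
D2 (bracket A^-1 + A^7; 13 crossings at w = +3): V = -x^(1/2) - x^(5/2)
V(D3) = x^(-9/2) - x^(-5/2) - x^(-3/2) - x^(-1/2)  (w -5, c 13, <D> = A^-13 + A^-9 + A^-5 - A^3)
V(D4) = -x^(-3/2) - 2x^(1/2) + x^(3/2) - x^(5/2) + x^(7/2)  (w -1, c 11, <D> = -A^-17 + A^-13 - A^-9 + 2A^-5 + A^3)
D5 (bracket -A^-11 + A^-7 - A^-3 + 2A + A^9; 13 crossings at w = +1): V = -x^(-3/2) - 2x^(1/2) + x^(3/2) - x^(5/2) + x^(7/2)
note: comparing 5 Jones polynomials yields 3 groups


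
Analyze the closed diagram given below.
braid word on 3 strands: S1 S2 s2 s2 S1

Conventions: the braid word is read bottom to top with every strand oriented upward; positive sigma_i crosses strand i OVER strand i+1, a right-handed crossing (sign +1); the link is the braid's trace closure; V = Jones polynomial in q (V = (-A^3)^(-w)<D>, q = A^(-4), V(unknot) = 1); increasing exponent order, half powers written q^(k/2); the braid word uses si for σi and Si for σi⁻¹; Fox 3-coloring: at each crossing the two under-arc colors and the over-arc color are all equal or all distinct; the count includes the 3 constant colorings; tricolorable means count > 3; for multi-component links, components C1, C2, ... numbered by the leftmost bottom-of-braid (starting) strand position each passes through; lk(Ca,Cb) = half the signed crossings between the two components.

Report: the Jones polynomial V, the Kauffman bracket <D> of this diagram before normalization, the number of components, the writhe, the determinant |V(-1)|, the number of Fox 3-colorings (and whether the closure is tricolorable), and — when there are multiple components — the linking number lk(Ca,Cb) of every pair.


V(q) = -q^(-5/2) - q^(-1/2)
bracket: A^-1 + A^7, w = -1
2 components, writhe -1, over 5 crossings
lk(C1,C2) = -1
det 2, colorings 3 of 3^5 — not tricolorable
observation: the span of V is 2, within the link bound 5 + 2 - 1


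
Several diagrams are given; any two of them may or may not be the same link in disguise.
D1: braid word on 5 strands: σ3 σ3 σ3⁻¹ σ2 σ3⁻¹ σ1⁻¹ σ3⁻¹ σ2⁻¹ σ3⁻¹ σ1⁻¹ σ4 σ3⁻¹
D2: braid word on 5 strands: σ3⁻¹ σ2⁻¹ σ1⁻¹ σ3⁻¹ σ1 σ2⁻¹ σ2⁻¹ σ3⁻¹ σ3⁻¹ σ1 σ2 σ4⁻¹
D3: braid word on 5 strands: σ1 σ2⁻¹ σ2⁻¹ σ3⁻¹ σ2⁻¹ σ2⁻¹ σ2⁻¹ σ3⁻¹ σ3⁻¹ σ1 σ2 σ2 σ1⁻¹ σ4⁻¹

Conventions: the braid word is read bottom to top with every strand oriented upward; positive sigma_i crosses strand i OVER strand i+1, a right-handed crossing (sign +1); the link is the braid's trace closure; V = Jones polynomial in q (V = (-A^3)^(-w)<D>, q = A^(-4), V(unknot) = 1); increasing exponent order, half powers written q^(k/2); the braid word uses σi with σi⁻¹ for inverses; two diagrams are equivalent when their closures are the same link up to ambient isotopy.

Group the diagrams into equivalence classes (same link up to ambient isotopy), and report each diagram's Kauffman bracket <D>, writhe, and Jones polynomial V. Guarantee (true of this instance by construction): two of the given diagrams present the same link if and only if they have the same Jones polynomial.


grouping into links: {D1} | {D2, D3}
V(D1) = -q^-6 + q^-5 - q^-4 + 2q^-3 - q^-2 + q^-1  (w -4, c 12, <D> = A^-8 - A^-4 + 2 - A^4 + A^8 - A^12)
D2 (bracket A^-10 + 2A^-2 - 2A^2 + A^6 - 2A^10 + A^14; 12 crossings at w = -6): V = q^-8 - 2q^-7 + q^-6 - 2q^-5 + 2q^-4 + q^-2
D3 (bracket A^-10 + 2A^-2 - 2A^2 + A^6 - 2A^10 + A^14; 14 crossings at w = -6): V = q^-8 - 2q^-7 + q^-6 - 2q^-5 + 2q^-4 + q^-2
why: V(q) takes 2 values over 3 diagrams, fixing the grouping


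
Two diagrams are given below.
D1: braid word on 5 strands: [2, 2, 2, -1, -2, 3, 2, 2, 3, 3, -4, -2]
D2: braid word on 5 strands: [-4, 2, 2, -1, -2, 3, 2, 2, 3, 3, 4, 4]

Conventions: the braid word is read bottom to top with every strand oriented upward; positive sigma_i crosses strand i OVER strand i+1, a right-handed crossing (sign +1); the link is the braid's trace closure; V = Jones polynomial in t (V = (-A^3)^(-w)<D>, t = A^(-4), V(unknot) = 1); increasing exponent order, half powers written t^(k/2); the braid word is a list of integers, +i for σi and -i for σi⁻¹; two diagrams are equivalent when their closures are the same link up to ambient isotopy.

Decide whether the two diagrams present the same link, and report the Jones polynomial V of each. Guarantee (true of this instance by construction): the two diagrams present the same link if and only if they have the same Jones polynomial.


same link: yes
V(D1) = t^2 + t^4 - t^5 + t^6 - t^7  [12 crossings, <D> = -A^-16 + A^-12 - A^-8 + A^-4 + A^4, w = +4]
D2 (bracket -A^-10 + A^-6 - A^-2 + A^2 + A^10; 12 crossings at w = +6): V = t^2 + t^4 - t^5 + t^6 - t^7
note: one V(t) for all 2 diagrams — one class (guaranteed)


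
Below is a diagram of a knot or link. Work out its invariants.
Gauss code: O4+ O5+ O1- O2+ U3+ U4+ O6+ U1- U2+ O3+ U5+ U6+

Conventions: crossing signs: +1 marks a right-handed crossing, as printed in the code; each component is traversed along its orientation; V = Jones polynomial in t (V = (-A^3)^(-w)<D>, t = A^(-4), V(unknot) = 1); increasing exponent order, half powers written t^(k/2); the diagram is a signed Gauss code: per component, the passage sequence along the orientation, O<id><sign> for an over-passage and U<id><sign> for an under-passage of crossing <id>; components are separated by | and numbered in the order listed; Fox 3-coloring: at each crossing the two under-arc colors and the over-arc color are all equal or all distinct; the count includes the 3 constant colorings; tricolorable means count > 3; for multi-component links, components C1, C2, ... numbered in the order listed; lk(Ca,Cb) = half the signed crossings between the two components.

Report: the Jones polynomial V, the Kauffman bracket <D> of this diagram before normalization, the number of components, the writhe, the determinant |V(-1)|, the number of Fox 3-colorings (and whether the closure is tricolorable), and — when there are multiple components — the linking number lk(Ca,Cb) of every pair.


V(t) = t + t^3 - t^4
bracket: -A^-4 + 1 + A^8, w = +4
1 component, writhe +4, over 6 crossings
det 3, colorings 9 of 3^6 — tricolorable
observation: det 3 = |V(-1)|; divisible by 3, so tricolorable


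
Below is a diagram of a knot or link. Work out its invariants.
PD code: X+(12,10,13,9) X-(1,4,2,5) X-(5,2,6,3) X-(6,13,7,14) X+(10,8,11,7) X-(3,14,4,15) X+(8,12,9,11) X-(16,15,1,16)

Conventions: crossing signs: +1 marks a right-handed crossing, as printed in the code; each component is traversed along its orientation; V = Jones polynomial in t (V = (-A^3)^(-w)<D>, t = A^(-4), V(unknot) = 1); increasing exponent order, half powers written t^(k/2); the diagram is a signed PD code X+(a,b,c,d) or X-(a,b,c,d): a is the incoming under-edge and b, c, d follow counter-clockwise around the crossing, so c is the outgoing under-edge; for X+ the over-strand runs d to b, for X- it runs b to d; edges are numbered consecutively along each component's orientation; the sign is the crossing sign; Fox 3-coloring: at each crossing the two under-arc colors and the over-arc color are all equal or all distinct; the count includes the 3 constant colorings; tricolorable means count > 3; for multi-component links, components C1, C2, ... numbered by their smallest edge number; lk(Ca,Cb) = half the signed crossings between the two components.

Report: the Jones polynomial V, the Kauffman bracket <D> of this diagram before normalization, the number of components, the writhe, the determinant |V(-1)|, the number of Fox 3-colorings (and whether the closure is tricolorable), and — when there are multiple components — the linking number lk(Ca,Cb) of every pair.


V(t) = -t^-3 + t^-2 - t^-1 + 3 - t + t^2 - t^3
bracket: -A^-18 + A^-14 - A^-10 + 3A^-6 - A^-2 + A^2 - A^6, w = -2
1 component, writhe -2, over 8 crossings
det 9, colorings 27 of 3^8 — tricolorable
observation: |V(-1)| = 9: so tricolorable, since 3 divides 9


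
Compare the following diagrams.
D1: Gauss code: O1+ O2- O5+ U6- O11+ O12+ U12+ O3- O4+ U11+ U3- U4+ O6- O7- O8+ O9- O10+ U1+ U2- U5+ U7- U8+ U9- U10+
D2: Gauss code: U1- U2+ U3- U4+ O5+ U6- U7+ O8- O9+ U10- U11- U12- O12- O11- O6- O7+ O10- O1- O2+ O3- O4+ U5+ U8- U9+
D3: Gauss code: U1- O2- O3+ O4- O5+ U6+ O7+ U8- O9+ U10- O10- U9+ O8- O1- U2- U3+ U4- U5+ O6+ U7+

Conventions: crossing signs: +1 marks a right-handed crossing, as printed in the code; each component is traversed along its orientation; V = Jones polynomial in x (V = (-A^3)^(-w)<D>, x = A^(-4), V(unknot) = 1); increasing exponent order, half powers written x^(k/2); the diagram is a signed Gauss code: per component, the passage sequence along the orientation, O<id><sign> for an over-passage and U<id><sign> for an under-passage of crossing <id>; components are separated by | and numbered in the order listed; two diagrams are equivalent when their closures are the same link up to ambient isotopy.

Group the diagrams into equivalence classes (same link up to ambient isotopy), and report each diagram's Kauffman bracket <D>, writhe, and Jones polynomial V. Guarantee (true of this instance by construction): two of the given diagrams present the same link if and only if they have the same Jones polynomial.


equivalence classes: {D1, D2, D3}
D1 (bracket A^6; 12 crossings at w = +2): V = 1
V(D2) = 1  (w -2, c 12, <D> = A^-6)
D3 (bracket 1; 10 crossings at w = 0): V = 1
key observation: all 3 diagrams share one V(x), hence one class


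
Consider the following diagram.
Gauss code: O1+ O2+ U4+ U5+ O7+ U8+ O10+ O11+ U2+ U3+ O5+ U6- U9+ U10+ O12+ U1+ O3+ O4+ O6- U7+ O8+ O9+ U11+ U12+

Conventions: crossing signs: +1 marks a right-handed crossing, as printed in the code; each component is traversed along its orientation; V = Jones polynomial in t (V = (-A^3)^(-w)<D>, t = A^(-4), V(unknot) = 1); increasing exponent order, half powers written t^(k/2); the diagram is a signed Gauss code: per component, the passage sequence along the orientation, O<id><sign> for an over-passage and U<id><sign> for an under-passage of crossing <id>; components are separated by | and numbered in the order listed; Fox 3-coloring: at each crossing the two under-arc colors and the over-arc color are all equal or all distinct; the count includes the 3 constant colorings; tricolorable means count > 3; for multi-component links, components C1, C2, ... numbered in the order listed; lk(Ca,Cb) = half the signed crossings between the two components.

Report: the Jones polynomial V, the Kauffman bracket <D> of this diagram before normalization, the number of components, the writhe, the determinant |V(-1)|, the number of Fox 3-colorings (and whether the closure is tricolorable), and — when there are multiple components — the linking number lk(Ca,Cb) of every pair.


V(t) = t^4 + t^6 - t^8 + t^9 - t^10 + t^11 - t^12
bracket: -A^-18 + A^-14 - A^-10 + A^-6 - A^-2 + A^6 + A^14, w = +10
1 component, writhe +10, over 12 crossings
det 3, colorings 9 of 3^12 — tricolorable
observation: det 3 = |V(-1)|; divisible by 3, so tricolorable


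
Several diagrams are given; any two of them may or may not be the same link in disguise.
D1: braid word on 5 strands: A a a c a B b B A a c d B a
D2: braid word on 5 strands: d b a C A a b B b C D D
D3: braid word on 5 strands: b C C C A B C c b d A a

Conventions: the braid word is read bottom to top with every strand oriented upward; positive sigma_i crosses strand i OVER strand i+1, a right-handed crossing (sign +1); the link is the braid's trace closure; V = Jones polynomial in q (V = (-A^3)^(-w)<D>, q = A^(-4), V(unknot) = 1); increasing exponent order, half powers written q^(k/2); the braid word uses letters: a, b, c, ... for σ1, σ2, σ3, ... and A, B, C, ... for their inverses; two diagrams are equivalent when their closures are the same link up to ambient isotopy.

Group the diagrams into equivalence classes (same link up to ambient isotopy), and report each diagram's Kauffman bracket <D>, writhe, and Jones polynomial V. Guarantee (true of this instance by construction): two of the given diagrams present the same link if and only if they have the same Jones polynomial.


equivalence classes: {D1} | {D2} | {D3}
D1 (bracket -A^-12 + 2A^-8 - 2A^-4 + 3 - 3A^4 + 2A^8 - A^12 + A^16; 14 crossings at w = +4): V = q^-1 - 1 + 2q - 3q^2 + 3q^3 - 2q^4 + 2q^5 - q^6
V(D2) = q^-2 - q^-1 + 1 - q + q^2  (w 0, c 12, <D> = A^-8 - A^-4 + 1 - A^4 + A^8)
D3 (bracket A^-2 + A^6 - A^10; 12 crossings at w = -2): V = -q^-4 + q^-3 + q^-1
key observation: 3 values of V(q) split the 3 diagrams


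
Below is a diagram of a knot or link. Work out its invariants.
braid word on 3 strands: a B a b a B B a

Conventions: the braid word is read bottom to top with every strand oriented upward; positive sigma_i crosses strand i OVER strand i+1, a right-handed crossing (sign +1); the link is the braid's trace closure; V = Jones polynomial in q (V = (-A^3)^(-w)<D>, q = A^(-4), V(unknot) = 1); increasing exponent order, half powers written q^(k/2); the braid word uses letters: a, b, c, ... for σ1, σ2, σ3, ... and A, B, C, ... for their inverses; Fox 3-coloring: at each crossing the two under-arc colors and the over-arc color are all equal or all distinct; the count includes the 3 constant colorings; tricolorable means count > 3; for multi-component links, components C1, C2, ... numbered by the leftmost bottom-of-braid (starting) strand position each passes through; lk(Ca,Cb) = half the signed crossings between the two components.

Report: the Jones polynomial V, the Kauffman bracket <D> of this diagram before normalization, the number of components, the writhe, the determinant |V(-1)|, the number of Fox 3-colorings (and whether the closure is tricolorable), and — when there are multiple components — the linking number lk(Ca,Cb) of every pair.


V(q) = q + q^3 - q^4
bracket: -A^-10 + A^-6 + A^2, w = +2
1 component, writhe +2, over 8 crossings
det 3, colorings 9 of 3^8 — tricolorable
observation: w = +2 (over 8 crossings) is diagram-only; (-A^3)^(-2) removes it from V


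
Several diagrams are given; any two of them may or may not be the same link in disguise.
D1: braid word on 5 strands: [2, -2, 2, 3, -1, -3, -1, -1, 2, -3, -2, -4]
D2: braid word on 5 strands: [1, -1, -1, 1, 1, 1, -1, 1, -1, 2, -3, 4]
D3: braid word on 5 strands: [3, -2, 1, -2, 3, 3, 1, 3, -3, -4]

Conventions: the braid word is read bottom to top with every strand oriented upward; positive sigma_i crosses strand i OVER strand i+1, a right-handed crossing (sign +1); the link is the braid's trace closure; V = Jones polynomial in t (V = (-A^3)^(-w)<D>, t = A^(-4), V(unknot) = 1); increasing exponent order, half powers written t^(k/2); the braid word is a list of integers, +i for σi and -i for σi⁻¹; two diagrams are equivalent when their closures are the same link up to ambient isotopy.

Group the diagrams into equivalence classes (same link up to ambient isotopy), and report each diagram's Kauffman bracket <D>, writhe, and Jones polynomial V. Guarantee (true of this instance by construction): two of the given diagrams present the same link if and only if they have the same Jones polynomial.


grouping into links: {D1} | {D2} | {D3}
V(D1) = -t^-4 + t^-3 + t^-1  (w -4, c 12, <D> = A^-8 + 1 - A^4)
D2 (bracket A^6; 12 crossings at w = +2): V = 1
D3 (bracket -A^-18 + 2A^-14 - 2A^-10 + 3A^-6 - 3A^-2 + 2A^2 - A^6 + A^10; 10 crossings at w = +2): V = t^-1 - 1 + 2t - 3t^2 + 3t^3 - 2t^4 + 2t^5 - t^6
why: 3 values of V(t) split the 3 diagrams


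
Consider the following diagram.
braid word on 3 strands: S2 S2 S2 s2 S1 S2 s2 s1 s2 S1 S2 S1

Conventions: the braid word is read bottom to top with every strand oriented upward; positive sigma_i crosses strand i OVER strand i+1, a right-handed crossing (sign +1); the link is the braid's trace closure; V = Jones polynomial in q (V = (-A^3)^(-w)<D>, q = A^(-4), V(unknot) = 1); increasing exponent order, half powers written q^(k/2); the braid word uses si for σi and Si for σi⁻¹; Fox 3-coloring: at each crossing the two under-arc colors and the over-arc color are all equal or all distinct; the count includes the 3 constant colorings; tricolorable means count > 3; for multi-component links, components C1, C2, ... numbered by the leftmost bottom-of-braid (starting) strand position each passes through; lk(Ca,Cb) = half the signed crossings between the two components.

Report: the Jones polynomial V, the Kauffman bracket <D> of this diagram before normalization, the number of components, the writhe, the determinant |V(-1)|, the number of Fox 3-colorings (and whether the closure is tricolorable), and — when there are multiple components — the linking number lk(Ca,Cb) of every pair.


V(q) = -q^-4 + q^-3 + q^-1
bracket: A^-8 + 1 - A^4, w = -4
1 component, writhe -4, over 12 crossings
det 3, colorings 9 of 3^12 — tricolorable
observation: the span of V is 3, forcing >= 3 crossings in any diagram


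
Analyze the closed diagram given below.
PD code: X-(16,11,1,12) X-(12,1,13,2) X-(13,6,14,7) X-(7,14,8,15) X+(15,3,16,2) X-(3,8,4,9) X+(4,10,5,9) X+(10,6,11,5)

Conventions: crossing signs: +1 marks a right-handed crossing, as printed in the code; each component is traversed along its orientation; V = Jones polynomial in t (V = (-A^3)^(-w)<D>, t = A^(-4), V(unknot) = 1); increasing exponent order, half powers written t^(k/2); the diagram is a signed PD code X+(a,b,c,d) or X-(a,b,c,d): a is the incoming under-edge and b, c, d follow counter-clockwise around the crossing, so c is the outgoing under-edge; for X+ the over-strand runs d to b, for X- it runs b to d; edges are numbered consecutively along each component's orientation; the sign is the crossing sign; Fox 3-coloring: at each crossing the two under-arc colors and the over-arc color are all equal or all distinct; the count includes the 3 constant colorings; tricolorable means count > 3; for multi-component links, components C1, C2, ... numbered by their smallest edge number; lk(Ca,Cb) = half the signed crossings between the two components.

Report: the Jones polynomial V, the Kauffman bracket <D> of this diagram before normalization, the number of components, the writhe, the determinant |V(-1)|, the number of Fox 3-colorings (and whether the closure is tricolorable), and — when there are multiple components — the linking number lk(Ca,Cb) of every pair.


V = -t^-4 + t^-3 + t^-1
<D> = A^-2 + A^6 - A^10 (w = -2)
1 component over 8 crossings, w = -2
9 Fox colorings among 3^8, |V(-1)| = 3: tricolorable
why: w = -2 shifts under R1 moves; the (-A^3)^(2) factor cancels that in V


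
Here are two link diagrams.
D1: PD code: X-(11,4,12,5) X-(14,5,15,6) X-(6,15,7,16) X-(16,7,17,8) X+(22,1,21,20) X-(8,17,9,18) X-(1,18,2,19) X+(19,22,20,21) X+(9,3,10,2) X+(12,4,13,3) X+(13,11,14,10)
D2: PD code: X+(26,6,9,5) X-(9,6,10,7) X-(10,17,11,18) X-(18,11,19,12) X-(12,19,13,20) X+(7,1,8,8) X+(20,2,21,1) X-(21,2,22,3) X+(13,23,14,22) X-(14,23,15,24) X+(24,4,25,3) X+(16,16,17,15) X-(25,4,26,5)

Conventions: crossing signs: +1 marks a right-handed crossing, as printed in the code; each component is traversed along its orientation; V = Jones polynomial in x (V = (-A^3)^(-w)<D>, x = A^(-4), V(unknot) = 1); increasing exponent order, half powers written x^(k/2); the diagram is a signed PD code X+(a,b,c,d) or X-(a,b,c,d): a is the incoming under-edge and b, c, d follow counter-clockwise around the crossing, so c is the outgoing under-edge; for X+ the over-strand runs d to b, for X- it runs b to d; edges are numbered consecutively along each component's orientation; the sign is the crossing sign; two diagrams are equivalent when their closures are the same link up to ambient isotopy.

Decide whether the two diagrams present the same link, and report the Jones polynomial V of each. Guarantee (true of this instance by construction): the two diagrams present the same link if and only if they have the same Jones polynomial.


equivalent: no
V(D1) = x^(-7/2) - x^(-5/2) + x^(-3/2) - 2x^(-1/2) - x^(3/2)  (w -1, c 11, <D> = A^-9 + 2A^-1 - A^3 + A^7 - A^11)
D2 (bracket A^-1 + A^3 + A^7 - A^15; 13 crossings at w = -1): V = x^(-9/2) - x^(-5/2) - x^(-3/2) - x^(-1/2)
why: V(x) takes 2 values over 2 diagrams, fixing the grouping


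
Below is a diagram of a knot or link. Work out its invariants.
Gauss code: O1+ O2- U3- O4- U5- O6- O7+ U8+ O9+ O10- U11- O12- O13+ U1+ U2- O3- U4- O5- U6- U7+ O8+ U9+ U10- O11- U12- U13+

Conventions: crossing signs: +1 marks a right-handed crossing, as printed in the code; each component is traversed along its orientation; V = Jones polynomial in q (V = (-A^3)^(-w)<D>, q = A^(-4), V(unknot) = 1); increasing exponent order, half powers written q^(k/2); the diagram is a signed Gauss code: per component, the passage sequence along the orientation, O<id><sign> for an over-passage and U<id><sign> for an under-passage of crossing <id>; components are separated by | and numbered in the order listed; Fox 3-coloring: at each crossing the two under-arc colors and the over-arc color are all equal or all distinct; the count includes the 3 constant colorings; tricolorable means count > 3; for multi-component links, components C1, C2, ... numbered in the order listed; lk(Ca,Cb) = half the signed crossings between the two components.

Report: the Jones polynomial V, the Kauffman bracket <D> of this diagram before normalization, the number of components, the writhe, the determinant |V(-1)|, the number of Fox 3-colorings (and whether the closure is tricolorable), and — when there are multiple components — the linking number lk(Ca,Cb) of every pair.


Jones polynomial: V(q) = -q^-4 + q^-3 + q^-1
<D> = -A^-5 - A^3 + A^7; writhe -3
components 1, writhe -3 (13 crossings)
3-colorings: 9 of 3^13, det 3 — tricolorable
note: det 3 = |V(-1)|; divisible by 3, so tricolorable


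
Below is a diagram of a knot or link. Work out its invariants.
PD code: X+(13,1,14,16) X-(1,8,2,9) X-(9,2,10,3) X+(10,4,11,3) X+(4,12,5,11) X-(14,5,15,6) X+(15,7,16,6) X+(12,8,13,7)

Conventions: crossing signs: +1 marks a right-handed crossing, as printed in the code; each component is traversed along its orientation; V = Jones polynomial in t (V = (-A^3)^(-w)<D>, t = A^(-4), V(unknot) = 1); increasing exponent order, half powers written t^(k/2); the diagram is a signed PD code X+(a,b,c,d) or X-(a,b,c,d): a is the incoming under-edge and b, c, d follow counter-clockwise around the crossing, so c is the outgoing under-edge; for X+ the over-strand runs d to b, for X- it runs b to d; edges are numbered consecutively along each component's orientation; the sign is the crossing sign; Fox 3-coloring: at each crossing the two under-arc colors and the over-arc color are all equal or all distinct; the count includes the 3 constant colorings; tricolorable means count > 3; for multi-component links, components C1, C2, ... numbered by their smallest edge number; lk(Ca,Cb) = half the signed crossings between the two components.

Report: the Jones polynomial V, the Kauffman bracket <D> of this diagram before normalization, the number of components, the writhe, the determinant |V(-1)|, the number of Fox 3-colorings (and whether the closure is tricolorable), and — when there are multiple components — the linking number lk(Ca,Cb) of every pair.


Jones polynomial: V(t) = 1
<D> = A^6; writhe +2
components 1, writhe +2 (8 crossings)
3-colorings: 3 of 3^8, det 1 — not tricolorable
note: w = +2 (over 8 crossings) is diagram-only; (-A^3)^(-2) removes it from V


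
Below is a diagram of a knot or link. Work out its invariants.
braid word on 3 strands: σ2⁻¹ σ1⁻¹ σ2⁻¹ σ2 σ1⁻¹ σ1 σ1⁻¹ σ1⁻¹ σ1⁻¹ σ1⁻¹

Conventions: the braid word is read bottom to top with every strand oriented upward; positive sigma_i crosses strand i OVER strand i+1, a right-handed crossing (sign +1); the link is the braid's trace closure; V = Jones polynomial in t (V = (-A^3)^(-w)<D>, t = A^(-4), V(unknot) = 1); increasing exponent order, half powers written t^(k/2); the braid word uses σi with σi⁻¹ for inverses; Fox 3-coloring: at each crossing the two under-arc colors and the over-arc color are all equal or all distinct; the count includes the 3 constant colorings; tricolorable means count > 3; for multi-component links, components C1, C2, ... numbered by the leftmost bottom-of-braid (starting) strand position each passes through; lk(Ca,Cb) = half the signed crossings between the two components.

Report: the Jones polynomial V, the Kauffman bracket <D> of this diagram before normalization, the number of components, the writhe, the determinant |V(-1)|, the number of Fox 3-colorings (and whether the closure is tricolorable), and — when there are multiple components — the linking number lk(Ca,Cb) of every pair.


Jones polynomial: V(t) = -t^-7 + t^-6 - t^-5 + t^-4 + t^-2
<D> = A^-10 + A^-2 - A^2 + A^6 - A^10; writhe -6
components 1, writhe -6 (10 crossings)
3-colorings: 3 of 3^10, det 5 — not tricolorable
note: the word shrinks to σ2⁻¹ σ1⁻¹ σ1⁻¹ σ1⁻¹ σ1⁻¹ σ1⁻¹ after cancelling


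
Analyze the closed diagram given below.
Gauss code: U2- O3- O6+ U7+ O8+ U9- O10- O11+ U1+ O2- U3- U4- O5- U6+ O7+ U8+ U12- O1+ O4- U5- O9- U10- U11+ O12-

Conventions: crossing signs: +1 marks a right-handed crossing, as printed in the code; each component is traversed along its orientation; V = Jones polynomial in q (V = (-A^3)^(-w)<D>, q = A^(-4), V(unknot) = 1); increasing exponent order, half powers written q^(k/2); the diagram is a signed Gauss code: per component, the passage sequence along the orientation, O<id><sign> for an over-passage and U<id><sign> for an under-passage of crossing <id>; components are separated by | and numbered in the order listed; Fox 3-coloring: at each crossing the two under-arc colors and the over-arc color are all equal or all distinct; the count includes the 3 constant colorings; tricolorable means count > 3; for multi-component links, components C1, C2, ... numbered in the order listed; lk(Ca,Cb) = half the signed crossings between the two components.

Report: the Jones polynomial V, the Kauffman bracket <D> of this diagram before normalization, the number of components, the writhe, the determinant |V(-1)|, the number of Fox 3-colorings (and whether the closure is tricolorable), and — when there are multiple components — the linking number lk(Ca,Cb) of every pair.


V(q) = q^-6 - 2q^-5 + 2q^-4 - 3q^-3 + 4q^-2 - 3q^-1 + 3 - 2q + q^2
bracket: A^-14 - 2A^-10 + 3A^-6 - 3A^-2 + 4A^2 - 3A^6 + 2A^10 - 2A^14 + A^18, w = -2
1 component, writhe -2, over 12 crossings
det 21, colorings 9 of 3^12 — tricolorable
observation: the span of V is 8, forcing >= 8 crossings in any diagram


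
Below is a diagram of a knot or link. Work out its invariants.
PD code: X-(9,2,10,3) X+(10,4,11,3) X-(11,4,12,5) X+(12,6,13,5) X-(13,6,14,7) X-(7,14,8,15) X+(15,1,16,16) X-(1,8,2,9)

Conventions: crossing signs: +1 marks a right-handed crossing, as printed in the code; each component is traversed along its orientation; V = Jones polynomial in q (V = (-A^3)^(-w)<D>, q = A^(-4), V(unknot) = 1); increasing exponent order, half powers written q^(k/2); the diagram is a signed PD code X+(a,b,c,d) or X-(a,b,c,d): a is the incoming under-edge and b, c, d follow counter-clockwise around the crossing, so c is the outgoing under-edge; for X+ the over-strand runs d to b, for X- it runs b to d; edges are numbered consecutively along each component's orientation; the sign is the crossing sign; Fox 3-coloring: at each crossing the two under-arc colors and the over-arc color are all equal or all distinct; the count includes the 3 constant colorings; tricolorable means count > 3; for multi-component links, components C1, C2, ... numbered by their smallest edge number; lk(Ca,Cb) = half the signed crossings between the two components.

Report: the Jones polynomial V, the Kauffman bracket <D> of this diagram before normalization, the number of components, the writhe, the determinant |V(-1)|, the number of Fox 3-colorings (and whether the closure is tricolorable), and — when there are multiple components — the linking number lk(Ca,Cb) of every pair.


Jones polynomial: V(q) = -q^-4 + q^-3 + q^-1
<D> = A^-2 + A^6 - A^10; writhe -2
components 1, writhe -2 (8 crossings)
3-colorings: 9 of 3^8, det 3 — tricolorable
note: w = -2 (over 8 crossings) is diagram-only; (-A^3)^(2) removes it from V


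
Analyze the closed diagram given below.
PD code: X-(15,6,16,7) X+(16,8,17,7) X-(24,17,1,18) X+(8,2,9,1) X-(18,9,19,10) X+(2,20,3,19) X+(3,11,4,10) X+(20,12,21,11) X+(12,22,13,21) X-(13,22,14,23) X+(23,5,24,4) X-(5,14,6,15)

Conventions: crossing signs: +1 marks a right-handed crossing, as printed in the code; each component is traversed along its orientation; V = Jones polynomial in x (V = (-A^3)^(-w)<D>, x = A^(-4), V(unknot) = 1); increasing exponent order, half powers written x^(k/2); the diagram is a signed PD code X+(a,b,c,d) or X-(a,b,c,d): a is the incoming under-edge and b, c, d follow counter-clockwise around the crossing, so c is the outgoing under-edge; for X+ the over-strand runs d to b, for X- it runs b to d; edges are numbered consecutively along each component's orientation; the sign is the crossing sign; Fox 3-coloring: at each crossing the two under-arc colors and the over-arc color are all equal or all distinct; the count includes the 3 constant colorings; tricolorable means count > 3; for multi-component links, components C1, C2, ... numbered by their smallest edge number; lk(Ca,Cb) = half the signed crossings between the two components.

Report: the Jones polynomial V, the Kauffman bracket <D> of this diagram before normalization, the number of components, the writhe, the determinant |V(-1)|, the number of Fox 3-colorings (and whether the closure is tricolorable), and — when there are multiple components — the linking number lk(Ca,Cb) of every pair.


Jones polynomial: V(x) = x + x^3 - x^4
<D> = -A^-10 + A^-6 + A^2; writhe +2
components 1, writhe +2 (12 crossings)
3-colorings: 9 of 3^12, det 3 — tricolorable
note: w = +2 (over 12 crossings) is diagram-only; (-A^3)^(-2) removes it from V


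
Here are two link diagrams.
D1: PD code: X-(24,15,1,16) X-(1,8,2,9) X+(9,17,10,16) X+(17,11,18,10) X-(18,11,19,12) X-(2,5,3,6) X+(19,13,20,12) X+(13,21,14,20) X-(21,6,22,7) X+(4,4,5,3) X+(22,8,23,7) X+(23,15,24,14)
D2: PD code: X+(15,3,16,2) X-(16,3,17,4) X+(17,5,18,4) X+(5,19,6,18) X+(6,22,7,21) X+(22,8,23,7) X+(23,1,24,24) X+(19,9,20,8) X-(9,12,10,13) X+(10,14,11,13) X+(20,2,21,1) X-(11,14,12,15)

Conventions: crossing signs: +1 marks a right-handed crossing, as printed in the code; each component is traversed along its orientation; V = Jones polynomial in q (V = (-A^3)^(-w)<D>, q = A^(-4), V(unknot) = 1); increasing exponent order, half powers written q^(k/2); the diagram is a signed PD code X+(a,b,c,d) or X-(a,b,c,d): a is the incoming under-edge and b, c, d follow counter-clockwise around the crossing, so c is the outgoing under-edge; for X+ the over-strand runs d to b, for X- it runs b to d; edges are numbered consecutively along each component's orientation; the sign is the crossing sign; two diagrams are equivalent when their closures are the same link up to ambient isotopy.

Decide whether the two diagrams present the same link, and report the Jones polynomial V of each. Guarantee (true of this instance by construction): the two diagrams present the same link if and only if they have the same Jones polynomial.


equivalent: no
V(D1) = q + q^3 - q^4  (w +2, c 12, <D> = -A^-10 + A^-6 + A^2)
V(D2) = q^2 + q^4 - q^5 + q^6 - q^7  [12 crossings, <D> = -A^-10 + A^-6 - A^-2 + A^2 + A^10, w = +6]
key observation: 2 classes among 2 diagrams; unequal V(q) rules out equality


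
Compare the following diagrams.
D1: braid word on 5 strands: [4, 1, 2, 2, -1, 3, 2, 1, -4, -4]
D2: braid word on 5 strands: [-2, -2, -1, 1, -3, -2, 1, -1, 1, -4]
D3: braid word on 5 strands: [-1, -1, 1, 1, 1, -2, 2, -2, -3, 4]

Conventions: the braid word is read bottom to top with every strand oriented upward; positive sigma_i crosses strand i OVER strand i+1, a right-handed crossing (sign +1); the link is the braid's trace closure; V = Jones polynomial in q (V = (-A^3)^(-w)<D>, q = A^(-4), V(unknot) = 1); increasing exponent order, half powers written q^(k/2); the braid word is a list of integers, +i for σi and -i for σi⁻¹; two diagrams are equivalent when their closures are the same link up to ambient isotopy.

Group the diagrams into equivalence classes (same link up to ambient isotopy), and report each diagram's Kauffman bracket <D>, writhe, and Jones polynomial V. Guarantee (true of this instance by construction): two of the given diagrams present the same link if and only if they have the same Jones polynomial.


classes: {D1} | {D2} | {D3}
V(D1) = q - q^2 + 2q^3 - q^4 + q^5 - q^6  [10 crossings, <D> = -A^-12 + A^-8 - A^-4 + 2 - A^4 + A^8, w = +4]
V(D2) = -q^-4 + q^-3 + q^-1  (w -4, c 10, <D> = A^-8 + 1 - A^4)
D3 (bracket 1; 10 crossings at w = 0): V = 1
note: 3 values of V(q) split the 3 diagrams


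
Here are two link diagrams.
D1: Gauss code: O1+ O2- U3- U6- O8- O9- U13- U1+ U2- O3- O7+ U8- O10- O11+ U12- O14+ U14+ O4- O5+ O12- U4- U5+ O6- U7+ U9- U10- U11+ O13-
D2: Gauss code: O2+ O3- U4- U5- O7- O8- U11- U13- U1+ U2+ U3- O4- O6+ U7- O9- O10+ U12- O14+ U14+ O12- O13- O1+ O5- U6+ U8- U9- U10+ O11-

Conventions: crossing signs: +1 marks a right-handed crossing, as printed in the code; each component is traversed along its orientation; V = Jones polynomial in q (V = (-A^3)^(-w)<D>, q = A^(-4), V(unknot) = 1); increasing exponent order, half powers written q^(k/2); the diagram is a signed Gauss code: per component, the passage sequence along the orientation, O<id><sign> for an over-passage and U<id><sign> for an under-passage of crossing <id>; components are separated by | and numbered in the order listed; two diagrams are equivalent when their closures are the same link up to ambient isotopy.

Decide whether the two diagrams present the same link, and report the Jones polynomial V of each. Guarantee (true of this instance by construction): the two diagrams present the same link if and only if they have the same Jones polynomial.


equivalent: yes
V(D1) = -q^-6 + q^-5 - q^-4 + 2q^-3 - q^-2 + q^-1  (w -4, c 14, <D> = A^-8 - A^-4 + 2 - A^4 + A^8 - A^12)
V(D2) = -q^-6 + q^-5 - q^-4 + 2q^-3 - q^-2 + q^-1  (w -4, c 14, <D> = A^-8 - A^-4 + 2 - A^4 + A^8 - A^12)
why: Reidemeister moves carry D1 (14 crossings) to D2 (14)


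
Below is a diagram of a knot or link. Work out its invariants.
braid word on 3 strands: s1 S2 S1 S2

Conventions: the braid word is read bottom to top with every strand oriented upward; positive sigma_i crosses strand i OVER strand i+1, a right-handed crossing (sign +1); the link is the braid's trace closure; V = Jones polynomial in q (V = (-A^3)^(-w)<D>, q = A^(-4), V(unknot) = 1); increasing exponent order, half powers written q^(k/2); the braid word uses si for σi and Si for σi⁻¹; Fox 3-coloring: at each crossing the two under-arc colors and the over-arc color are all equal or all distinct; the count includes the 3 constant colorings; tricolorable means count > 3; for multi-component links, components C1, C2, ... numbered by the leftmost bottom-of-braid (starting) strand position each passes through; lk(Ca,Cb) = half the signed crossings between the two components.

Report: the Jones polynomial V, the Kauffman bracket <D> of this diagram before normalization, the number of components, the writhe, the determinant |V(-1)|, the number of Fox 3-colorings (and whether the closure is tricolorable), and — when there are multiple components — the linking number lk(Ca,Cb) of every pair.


Jones polynomial: V(q) = 1
<D> = A^-6; writhe -2
components 1, writhe -2 (4 crossings)
3-colorings: 3 of 3^4, det 1 — not tricolorable
note: det 1 = |V(-1)|; not divisible by 3, so not tricolorable
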